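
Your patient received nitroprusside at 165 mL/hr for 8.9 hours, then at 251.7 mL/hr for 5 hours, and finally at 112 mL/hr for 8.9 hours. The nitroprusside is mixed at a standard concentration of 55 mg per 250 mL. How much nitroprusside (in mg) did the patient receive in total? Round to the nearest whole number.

819 mg

Concentration = 55 mg ÷ 250 mL = 0.22 mg/mL
Stage 1: 165 mL/hr × 8.9 hr = 1468.5 mL → 1468.5 mL × 0.22 mg/mL = 323.07 mg
Stage 2: 251.7 mL/hr × 5 hr = 1258.5 mL → 1258.5 mL × 0.22 mg/mL = 276.87 mg
Stage 3: 112 mL/hr × 8.9 hr = 996.8 mL → 996.8 mL × 0.22 mg/mL = 219.296 mg
Total = 323.07 + 276.87 + 219.296 = 819.236 mg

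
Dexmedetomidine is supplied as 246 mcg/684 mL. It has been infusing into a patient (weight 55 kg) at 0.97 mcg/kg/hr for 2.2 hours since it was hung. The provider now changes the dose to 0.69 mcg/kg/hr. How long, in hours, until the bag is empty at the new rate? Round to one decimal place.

3.4 hours

Initial rate:
Dose = 0.97 mcg/kg/hr × 55 kg = 53.35 mcg/hr
Concentration = 246 mcg ÷ 684 mL = 0.3596491 mcg/mL
Rate = 53.35 mcg/hr ÷ 0.3596491 mcg/mL = 148.339 mL/hr
Volume infused so far = 148.339 mL/hr × 2.2 hr = 326.3459 mL
Volume remaining = 684 − 326.3459 = 357.6541 mL
New rate:
Dose = 0.69 mcg/kg/hr × 55 kg = 37.95 mcg/hr
Rate = 37.95 mcg/hr ÷ 0.3596491 mcg/mL = 105.5195 mL/hr
Time remaining = 357.6541 mL ÷ 105.5195 mL/hr = 3.38946 hr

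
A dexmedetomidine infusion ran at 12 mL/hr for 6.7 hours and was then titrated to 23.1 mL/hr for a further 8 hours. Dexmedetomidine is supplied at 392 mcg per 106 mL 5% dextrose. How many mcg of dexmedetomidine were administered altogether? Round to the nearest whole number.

981 mcg

Concentration = 392 mcg ÷ 106 mL = 3.698113 mcg/mL
Stage 1: 12 mL/hr × 6.7 hr = 80.4 mL → 80.4 mL × 3.698113 mcg/mL = 297.3283 mcg
Stage 2: 23.1 mL/hr × 8 hr = 184.8 mL → 184.8 mL × 3.698113 mcg/mL = 683.4113 mcg
Total = 297.3283 + 683.4113 = 980.7396 mcg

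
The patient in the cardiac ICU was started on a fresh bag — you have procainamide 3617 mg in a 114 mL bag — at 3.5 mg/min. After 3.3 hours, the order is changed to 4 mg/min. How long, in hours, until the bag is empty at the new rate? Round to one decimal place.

Initial rate:
3.5 mg/min × 60 min/hr = 210 mg/hr
Concentration = 3617 mg ÷ 114 mL = 31.72807 mg/mL
Rate = 210 mg/hr ÷ 31.72807 mg/mL = 6.618745 mL/hr
Volume infused so far = 6.618745 mL/hr × 3.3 hr = 21.84186 mL
Volume remaining = 114 − 21.84186 = 92.15814 mL
New rate:
4 mg/min × 60 min/hr = 240 mg/hr
Rate = 240 mg/hr ÷ 31.72807 mg/mL = 7.56428 mL/hr
Time remaining = 92.15814 mL ÷ 7.56428 mL/hr = 12.18333 hr

12.2 hours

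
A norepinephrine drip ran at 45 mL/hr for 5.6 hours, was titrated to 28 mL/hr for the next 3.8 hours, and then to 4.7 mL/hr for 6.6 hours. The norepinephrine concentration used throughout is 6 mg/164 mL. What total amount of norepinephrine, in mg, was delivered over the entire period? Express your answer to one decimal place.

14.2 mg

Concentration = 6 mg ÷ 164 mL = 0.03658537 mg/mL
Stage 1: 45 mL/hr × 5.6 hr = 252 mL → 252 mL × 0.03658537 mg/mL = 9.219512 mg
Stage 2: 28 mL/hr × 3.8 hr = 106.4 mL → 106.4 mL × 0.03658537 mg/mL = 3.892683 mg
Stage 3: 4.7 mL/hr × 6.6 hr = 31.02 mL → 31.02 mL × 0.03658537 mg/mL = 1.134878 mg
Total = 9.219512 + 3.892683 + 1.134878 = 14.24707 mg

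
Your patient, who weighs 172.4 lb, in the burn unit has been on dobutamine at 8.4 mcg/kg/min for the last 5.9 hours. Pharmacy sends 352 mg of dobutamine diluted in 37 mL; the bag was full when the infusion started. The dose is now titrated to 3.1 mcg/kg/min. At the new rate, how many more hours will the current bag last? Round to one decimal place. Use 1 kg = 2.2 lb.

Initial rate:
Weight = 172.4 lb ÷ 2.2 lb/kg = 78.36364 kg
Dose = 8.4 mcg/kg/min × 78.36364 kg = 658.2545 mcg/min
658.2545 mcg/min × 60 min/hr = 39495.27 mcg/hr
Concentration = 352 mg ÷ 37 mL = 9.513514 mg/mL = 9513.514 mcg/mL
Rate = 39495.27 mcg/hr ÷ 9513.514 mcg/mL = 4.151492 mL/hr
Volume infused so far = 4.151492 mL/hr × 5.9 hr = 24.4938 mL
Volume remaining = 37 − 24.4938 = 12.5062 mL
New rate:
Dose = 3.1 mcg/kg/min × 78.36364 kg = 242.9273 mcg/min
242.9273 mcg/min × 60 min/hr = 14575.64 mcg/hr
Rate = 14575.64 mcg/hr ÷ 9513.514 mcg/mL = 1.532098 mL/hr
Time remaining = 12.5062 mL ÷ 1.532098 mL/hr = 8.162792 hr

8.2 hours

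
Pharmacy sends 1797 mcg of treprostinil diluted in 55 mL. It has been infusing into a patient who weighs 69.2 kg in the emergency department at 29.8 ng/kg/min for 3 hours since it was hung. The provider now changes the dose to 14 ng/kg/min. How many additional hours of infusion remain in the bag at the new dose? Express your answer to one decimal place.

24.5 hours

Initial rate:
Dose = 29.8 ng/kg/min × 69.2 kg = 2062.16 ng/min
2062.16 ng/min × 60 min/hr = 123729.6 ng/hr
Concentration = 1797 mcg ÷ 55 mL = 32.67273 mcg/mL = 32672.73 ng/mL
Rate = 123729.6 ng/hr ÷ 32672.73 ng/mL = 3.786938 mL/hr
Volume infused so far = 3.786938 mL/hr × 3 hr = 11.36081 mL
Volume remaining = 55 − 11.36081 = 43.63919 mL
New rate:
Dose = 14 ng/kg/min × 69.2 kg = 968.8 ng/min
968.8 ng/min × 60 min/hr = 58128 ng/hr
Rate = 58128 ng/hr ÷ 32672.73 ng/mL = 1.779098 mL/hr
Time remaining = 43.63919 mL ÷ 1.779098 mL/hr = 24.52882 hr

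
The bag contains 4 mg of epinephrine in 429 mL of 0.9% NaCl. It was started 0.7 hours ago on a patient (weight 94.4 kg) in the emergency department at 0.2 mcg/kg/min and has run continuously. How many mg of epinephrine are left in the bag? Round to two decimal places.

3.21 mg

Dose = 0.2 mcg/kg/min × 94.4 kg = 18.88 mcg/min
18.88 mcg/min × 60 min/hr = 1132.8 mcg/hr
Concentration = 4 mg ÷ 429 mL = 0.009324009 mg/mL = 9.324009 mcg/mL
Rate = 1132.8 mcg/hr ÷ 9.324009 mcg/mL = 121.4928 mL/hr
Volume infused = 121.4928 mL/hr × 0.7 hr = 85.04496 mL
Volume remaining = 429 − 85.04496 = 343.955 mL
Drug remaining = 343.955 mL × 9.324009 mcg/mL = 3207.04 mcg = 3.20704 mg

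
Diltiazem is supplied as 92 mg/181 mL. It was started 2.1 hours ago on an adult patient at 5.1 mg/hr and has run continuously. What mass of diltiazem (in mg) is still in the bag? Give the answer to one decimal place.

Concentration = 92 mg ÷ 181 mL = 0.5082873 mg/mL
Rate = 5.1 mg/hr ÷ 0.5082873 mg/mL = 10.0337 mL/hr
Volume infused = 10.0337 mL/hr × 2.1 hr = 21.07076 mL
Volume remaining = 181 − 21.07076 = 159.9292 mL
Drug remaining = 159.9292 mL × 0.5082873 mg/mL = 81.29 mg

81.3 mg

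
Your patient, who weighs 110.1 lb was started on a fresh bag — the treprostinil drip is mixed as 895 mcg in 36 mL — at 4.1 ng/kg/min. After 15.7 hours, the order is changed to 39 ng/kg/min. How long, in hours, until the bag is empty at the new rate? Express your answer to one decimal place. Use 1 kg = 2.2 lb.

6.0 hours

Initial rate:
Weight = 110.1 lb ÷ 2.2 lb/kg = 50.04545 kg
Dose = 4.1 ng/kg/min × 50.04545 kg = 205.1864 ng/min
205.1864 ng/min × 60 min/hr = 12311.18 ng/hr
Concentration = 895 mcg ÷ 36 mL = 24.86111 mcg/mL = 24861.11 ng/mL
Rate = 12311.18 ng/hr ÷ 24861.11 ng/mL = 0.4951984 mL/hr
Volume infused so far = 0.4951984 mL/hr × 15.7 hr = 7.774614 mL
Volume remaining = 36 − 7.774614 = 28.22539 mL
New rate:
Dose = 39 ng/kg/min × 50.04545 kg = 1951.773 ng/min
1951.773 ng/min × 60 min/hr = 117106.4 ng/hr
Rate = 117106.4 ng/hr ÷ 24861.11 ng/mL = 4.710424 mL/hr
Time remaining = 28.22539 mL ÷ 4.710424 mL/hr = 5.992112 hr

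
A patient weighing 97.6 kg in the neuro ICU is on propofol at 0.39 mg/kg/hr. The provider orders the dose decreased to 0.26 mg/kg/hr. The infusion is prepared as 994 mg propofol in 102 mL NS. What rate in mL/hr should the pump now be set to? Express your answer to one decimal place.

Dose = 0.26 mg/kg/hr × 97.6 kg = 25.376 mg/hr
Concentration = 994 mg ÷ 102 mL = 9.745098 mg/mL
Rate = 25.376 mg/hr ÷ 9.745098 mg/mL = 2.603976 mL/hr

2.6 mL/hr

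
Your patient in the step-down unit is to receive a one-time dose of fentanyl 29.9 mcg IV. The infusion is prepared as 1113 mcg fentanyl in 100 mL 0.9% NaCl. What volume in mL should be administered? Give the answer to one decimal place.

Concentration = 1113 mcg ÷ 100 mL = 11.13 mcg/mL
Volume = 29.9 mcg ÷ 11.13 mcg/mL = 2.686433 mL

2.7 mL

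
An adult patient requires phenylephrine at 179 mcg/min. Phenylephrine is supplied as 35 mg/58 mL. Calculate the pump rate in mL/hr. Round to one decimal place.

17.8 mL/hr

179 mcg/min × 60 min/hr = 10740 mcg/hr
Concentration = 35 mg ÷ 58 mL = 0.6034483 mg/mL = 603.4483 mcg/mL
Rate = 10740 mcg/hr ÷ 603.4483 mcg/mL = 17.79771 mL/hr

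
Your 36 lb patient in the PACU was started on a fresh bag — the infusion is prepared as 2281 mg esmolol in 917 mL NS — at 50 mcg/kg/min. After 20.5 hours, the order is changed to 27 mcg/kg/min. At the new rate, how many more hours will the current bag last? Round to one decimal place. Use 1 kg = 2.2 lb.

Initial rate:
Weight = 36 lb ÷ 2.2 lb/kg = 16.36364 kg
Dose = 50 mcg/kg/min × 16.36364 kg = 818.1818 mcg/min
818.1818 mcg/min × 60 min/hr = 49090.91 mcg/hr
Concentration = 2281 mg ÷ 917 mL = 2.487459 mg/mL = 2487.459 mcg/mL
Rate = 49090.91 mcg/hr ÷ 2487.459 mcg/mL = 19.73536 mL/hr
Volume infused so far = 19.73536 mL/hr × 20.5 hr = 404.5749 mL
Volume remaining = 917 − 404.5749 = 512.4251 mL
New rate:
Dose = 27 mcg/kg/min × 16.36364 kg = 441.8182 mcg/min
441.8182 mcg/min × 60 min/hr = 26509.09 mcg/hr
Rate = 26509.09 mcg/hr ÷ 2487.459 mcg/mL = 10.6571 mL/hr
Time remaining = 512.4251 mL ÷ 10.6571 mL/hr = 48.08299 hr

48.1 hours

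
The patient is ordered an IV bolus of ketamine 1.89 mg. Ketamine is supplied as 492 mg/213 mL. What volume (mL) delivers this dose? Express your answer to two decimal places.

0.82 mL

Concentration = 492 mg ÷ 213 mL = 2.309859 mg/mL
Volume = 1.89 mg ÷ 2.309859 mg/mL = 0.8182317 mL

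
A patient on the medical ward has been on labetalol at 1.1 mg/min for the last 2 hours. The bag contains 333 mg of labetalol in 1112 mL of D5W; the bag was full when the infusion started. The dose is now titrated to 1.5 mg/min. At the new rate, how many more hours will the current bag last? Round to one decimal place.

2.2 hours

Initial rate:
1.1 mg/min × 60 min/hr = 66 mg/hr
Concentration = 333 mg ÷ 1112 mL = 0.2994604 mg/mL
Rate = 66 mg/hr ÷ 0.2994604 mg/mL = 220.3964 mL/hr
Volume infused so far = 220.3964 mL/hr × 2 hr = 440.7928 mL
Volume remaining = 1112 − 440.7928 = 671.2072 mL
New rate:
1.5 mg/min × 60 min/hr = 90 mg/hr
Rate = 90 mg/hr ÷ 0.2994604 mg/mL = 300.5405 mL/hr
Time remaining = 671.2072 mL ÷ 300.5405 mL/hr = 2.233333 hr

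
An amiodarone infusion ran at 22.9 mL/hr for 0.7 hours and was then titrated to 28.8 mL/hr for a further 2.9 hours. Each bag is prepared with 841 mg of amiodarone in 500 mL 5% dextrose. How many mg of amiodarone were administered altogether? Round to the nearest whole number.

167 mg

Concentration = 841 mg ÷ 500 mL = 1.682 mg/mL
Stage 1: 22.9 mL/hr × 0.7 hr = 16.03 mL → 16.03 mL × 1.682 mg/mL = 26.96246 mg
Stage 2: 28.8 mL/hr × 2.9 hr = 83.52 mL → 83.52 mL × 1.682 mg/mL = 140.4806 mg
Total = 26.96246 + 140.4806 = 167.4431 mg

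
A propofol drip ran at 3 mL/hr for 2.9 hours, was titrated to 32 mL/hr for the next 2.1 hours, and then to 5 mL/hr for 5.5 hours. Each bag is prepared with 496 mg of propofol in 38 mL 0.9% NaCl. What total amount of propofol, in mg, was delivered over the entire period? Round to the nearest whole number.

Concentration = 496 mg ÷ 38 mL = 13.05263 mg/mL
Stage 1: 3 mL/hr × 2.9 hr = 8.7 mL → 8.7 mL × 13.05263 mg/mL = 113.5579 mg
Stage 2: 32 mL/hr × 2.1 hr = 67.2 mL → 67.2 mL × 13.05263 mg/mL = 877.1368 mg
Stage 3: 5 mL/hr × 5.5 hr = 27.5 mL → 27.5 mL × 13.05263 mg/mL = 358.9474 mg
Total = 113.5579 + 877.1368 + 358.9474 = 1349.642 mg

1350 mg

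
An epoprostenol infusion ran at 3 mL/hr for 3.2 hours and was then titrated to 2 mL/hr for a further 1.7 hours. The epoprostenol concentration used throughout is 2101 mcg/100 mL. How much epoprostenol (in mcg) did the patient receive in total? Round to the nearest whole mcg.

Concentration = 2101 mcg ÷ 100 mL = 21.01 mcg/mL
Stage 1: 3 mL/hr × 3.2 hr = 9.6 mL → 9.6 mL × 21.01 mcg/mL = 201.696 mcg
Stage 2: 2 mL/hr × 1.7 hr = 3.4 mL → 3.4 mL × 21.01 mcg/mL = 71.434 mcg
Total = 201.696 + 71.434 = 273.13 mcg

273 mcg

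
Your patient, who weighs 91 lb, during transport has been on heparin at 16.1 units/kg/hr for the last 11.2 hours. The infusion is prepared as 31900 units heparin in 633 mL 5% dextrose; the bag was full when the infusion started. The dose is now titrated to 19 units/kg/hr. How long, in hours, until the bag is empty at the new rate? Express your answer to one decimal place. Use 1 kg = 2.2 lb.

31.1 hours

Initial rate:
Weight = 91 lb ÷ 2.2 lb/kg = 41.36364 kg
Dose = 16.1 units/kg/hr × 41.36364 kg = 665.9545 units/hr
Concentration = 31900 units ÷ 633 mL = 50.39494 units/mL
Rate = 665.9545 units/hr ÷ 50.39494 units/mL = 13.21471 mL/hr
Volume infused so far = 13.21471 mL/hr × 11.2 hr = 148.0047 mL
Volume remaining = 633 − 148.0047 = 484.9953 mL
New rate:
Dose = 19 units/kg/hr × 41.36364 kg = 785.9091 units/hr
Rate = 785.9091 units/hr ÷ 50.39494 units/mL = 15.595 mL/hr
Time remaining = 484.9953 mL ÷ 15.595 mL/hr = 31.09941 hr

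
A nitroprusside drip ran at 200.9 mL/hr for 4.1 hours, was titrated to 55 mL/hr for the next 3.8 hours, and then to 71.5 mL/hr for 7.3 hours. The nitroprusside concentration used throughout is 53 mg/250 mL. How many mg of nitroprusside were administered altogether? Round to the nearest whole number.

330 mg

Concentration = 53 mg ÷ 250 mL = 0.212 mg/mL
Stage 1: 200.9 mL/hr × 4.1 hr = 823.69 mL → 823.69 mL × 0.212 mg/mL = 174.6223 mg
Stage 2: 55 mL/hr × 3.8 hr = 209 mL → 209 mL × 0.212 mg/mL = 44.308 mg
Stage 3: 71.5 mL/hr × 7.3 hr = 521.95 mL → 521.95 mL × 0.212 mg/mL = 110.6534 mg
Total = 174.6223 + 44.308 + 110.6534 = 329.5837 mg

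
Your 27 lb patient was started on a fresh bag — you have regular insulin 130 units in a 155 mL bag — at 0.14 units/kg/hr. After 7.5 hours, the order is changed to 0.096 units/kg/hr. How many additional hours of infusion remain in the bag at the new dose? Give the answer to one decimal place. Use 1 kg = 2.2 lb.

Initial rate:
Weight = 27 lb ÷ 2.2 lb/kg = 12.27273 kg
Dose = 0.14 units/kg/hr × 12.27273 kg = 1.718182 units/hr
Concentration = 130 units ÷ 155 mL = 0.8387097 units/mL
Rate = 1.718182 units/hr ÷ 0.8387097 units/mL = 2.048601 mL/hr
Volume infused so far = 2.048601 mL/hr × 7.5 hr = 15.36451 mL
Volume remaining = 155 − 15.36451 = 139.6355 mL
New rate:
Dose = 0.096 units/kg/hr × 12.27273 kg = 1.178182 units/hr
Rate = 1.178182 units/hr ÷ 0.8387097 units/mL = 1.404755 mL/hr
Time remaining = 139.6355 mL ÷ 1.404755 mL/hr = 99.40201 hr

99.4 hours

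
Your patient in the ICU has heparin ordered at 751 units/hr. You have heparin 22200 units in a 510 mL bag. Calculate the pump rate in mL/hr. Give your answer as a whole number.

Concentration = 22200 units ÷ 510 mL = 43.52941 units/mL
Rate = 751 units/hr ÷ 43.52941 units/mL = 17.2527 mL/hr

17 mL/hr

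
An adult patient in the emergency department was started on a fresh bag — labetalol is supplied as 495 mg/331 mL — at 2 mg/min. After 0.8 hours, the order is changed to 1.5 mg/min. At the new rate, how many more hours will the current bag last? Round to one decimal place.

Initial rate:
2 mg/min × 60 min/hr = 120 mg/hr
Concentration = 495 mg ÷ 331 mL = 1.495468 mg/mL
Rate = 120 mg/hr ÷ 1.495468 mg/mL = 80.24242 mL/hr
Volume infused so far = 80.24242 mL/hr × 0.8 hr = 64.19394 mL
Volume remaining = 331 − 64.19394 = 266.8061 mL
New rate:
1.5 mg/min × 60 min/hr = 90 mg/hr
Rate = 90 mg/hr ÷ 1.495468 mg/mL = 60.18182 mL/hr
Time remaining = 266.8061 mL ÷ 60.18182 mL/hr = 4.433333 hr

4.4 hours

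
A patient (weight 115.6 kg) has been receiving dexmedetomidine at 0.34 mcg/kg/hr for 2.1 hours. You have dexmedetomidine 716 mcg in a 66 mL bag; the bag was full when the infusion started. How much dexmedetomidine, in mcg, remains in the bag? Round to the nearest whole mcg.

Dose = 0.34 mcg/kg/hr × 115.6 kg = 39.304 mcg/hr
Concentration = 716 mcg ÷ 66 mL = 10.84848 mcg/mL
Rate = 39.304 mcg/hr ÷ 10.84848 mcg/mL = 3.622994 mL/hr
Volume infused = 3.622994 mL/hr × 2.1 hr = 7.608288 mL
Volume remaining = 66 − 7.608288 = 58.39171 mL
Drug remaining = 58.39171 mL × 10.84848 mcg/mL = 633.4616 mcg

633 mcg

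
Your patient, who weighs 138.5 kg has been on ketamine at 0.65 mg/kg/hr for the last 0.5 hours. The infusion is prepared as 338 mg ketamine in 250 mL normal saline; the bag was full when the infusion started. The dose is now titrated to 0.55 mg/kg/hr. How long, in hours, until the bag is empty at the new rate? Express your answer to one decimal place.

3.8 hours

Initial rate:
Dose = 0.65 mg/kg/hr × 138.5 kg = 90.025 mg/hr
Concentration = 338 mg ÷ 250 mL = 1.352 mg/mL
Rate = 90.025 mg/hr ÷ 1.352 mg/mL = 66.58654 mL/hr
Volume infused so far = 66.58654 mL/hr × 0.5 hr = 33.29327 mL
Volume remaining = 250 − 33.29327 = 216.7067 mL
New rate:
Dose = 0.55 mg/kg/hr × 138.5 kg = 76.175 mg/hr
Rate = 76.175 mg/hr ÷ 1.352 mg/mL = 56.34246 mL/hr
Time remaining = 216.7067 mL ÷ 56.34246 mL/hr = 3.846242 hr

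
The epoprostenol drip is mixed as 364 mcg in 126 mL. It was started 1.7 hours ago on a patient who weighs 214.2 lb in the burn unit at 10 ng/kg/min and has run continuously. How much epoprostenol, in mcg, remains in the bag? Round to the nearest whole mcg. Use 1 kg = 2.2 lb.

Weight = 214.2 lb ÷ 2.2 lb/kg = 97.36364 kg
Dose = 10 ng/kg/min × 97.36364 kg = 973.6364 ng/min
973.6364 ng/min × 60 min/hr = 58418.18 ng/hr
Concentration = 364 mcg ÷ 126 mL = 2.888889 mcg/mL = 2888.889 ng/mL
Rate = 58418.18 ng/hr ÷ 2888.889 ng/mL = 20.22168 mL/hr
Volume infused = 20.22168 mL/hr × 1.7 hr = 34.37685 mL
Volume remaining = 126 − 34.37685 = 91.62315 mL
Drug remaining = 91.62315 mL × 2888.889 ng/mL = 264689.1 ng = 264.6891 mcg

265 mcg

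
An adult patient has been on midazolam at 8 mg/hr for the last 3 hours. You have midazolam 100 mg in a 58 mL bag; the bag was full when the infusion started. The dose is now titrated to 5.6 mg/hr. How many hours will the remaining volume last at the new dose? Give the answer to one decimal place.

Initial rate:
Concentration = 100 mg ÷ 58 mL = 1.724138 mg/mL
Rate = 8 mg/hr ÷ 1.724138 mg/mL = 4.64 mL/hr
Volume infused so far = 4.64 mL/hr × 3 hr = 13.92 mL
Volume remaining = 58 − 13.92 = 44.08 mL
New rate:
Rate = 5.6 mg/hr ÷ 1.724138 mg/mL = 3.248 mL/hr
Time remaining = 44.08 mL ÷ 3.248 mL/hr = 13.57143 hr

13.6 hours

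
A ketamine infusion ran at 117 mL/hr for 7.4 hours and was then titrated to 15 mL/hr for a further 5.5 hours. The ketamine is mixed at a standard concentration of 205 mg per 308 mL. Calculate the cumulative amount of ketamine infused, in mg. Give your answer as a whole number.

Concentration = 205 mg ÷ 308 mL = 0.6655844 mg/mL
Stage 1: 117 mL/hr × 7.4 hr = 865.8 mL → 865.8 mL × 0.6655844 mg/mL = 576.263 mg
Stage 2: 15 mL/hr × 5.5 hr = 82.5 mL → 82.5 mL × 0.6655844 mg/mL = 54.91071 mg
Total = 576.263 + 54.91071 = 631.1737 mg

631 mg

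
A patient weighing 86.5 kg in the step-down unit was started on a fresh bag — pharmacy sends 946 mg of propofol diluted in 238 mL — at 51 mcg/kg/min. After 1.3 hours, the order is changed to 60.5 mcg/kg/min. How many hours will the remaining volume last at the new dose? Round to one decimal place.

1.9 hours

Initial rate:
Dose = 51 mcg/kg/min × 86.5 kg = 4411.5 mcg/min
4411.5 mcg/min × 60 min/hr = 264690 mcg/hr
Concentration = 946 mg ÷ 238 mL = 3.97479 mg/mL = 3974.79 mcg/mL
Rate = 264690 mcg/hr ÷ 3974.79 mcg/mL = 66.5922 mL/hr
Volume infused so far = 66.5922 mL/hr × 1.3 hr = 86.56986 mL
Volume remaining = 238 − 86.56986 = 151.4301 mL
New rate:
Dose = 60.5 mcg/kg/min × 86.5 kg = 5233.25 mcg/min
5233.25 mcg/min × 60 min/hr = 313995 mcg/hr
Rate = 313995 mcg/hr ÷ 3974.79 mcg/mL = 78.99663 mL/hr
Time remaining = 151.4301 mL ÷ 78.99663 mL/hr = 1.916919 hr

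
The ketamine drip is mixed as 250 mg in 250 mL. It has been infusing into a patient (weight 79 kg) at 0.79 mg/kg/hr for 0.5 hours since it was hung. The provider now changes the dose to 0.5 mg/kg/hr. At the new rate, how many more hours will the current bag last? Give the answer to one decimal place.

Initial rate:
Dose = 0.79 mg/kg/hr × 79 kg = 62.41 mg/hr
Concentration = 250 mg ÷ 250 mL = 1 mg/mL
Rate = 62.41 mg/hr ÷ 1 mg/mL = 62.41 mL/hr
Volume infused so far = 62.41 mL/hr × 0.5 hr = 31.205 mL
Volume remaining = 250 − 31.205 = 218.795 mL
New rate:
Dose = 0.5 mg/kg/hr × 79 kg = 39.5 mg/hr
Rate = 39.5 mg/hr ÷ 1 mg/mL = 39.5 mL/hr
Time remaining = 218.795 mL ÷ 39.5 mL/hr = 5.539114 hr

5.5 hours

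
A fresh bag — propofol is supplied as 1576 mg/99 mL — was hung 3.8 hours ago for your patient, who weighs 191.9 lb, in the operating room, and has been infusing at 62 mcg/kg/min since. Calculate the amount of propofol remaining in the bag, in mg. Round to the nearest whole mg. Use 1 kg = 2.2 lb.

Weight = 191.9 lb ÷ 2.2 lb/kg = 87.22727 kg
Dose = 62 mcg/kg/min × 87.22727 kg = 5408.091 mcg/min
5408.091 mcg/min × 60 min/hr = 324485.5 mcg/hr
Concentration = 1576 mg ÷ 99 mL = 15.91919 mg/mL = 15919.19 mcg/mL
Rate = 324485.5 mcg/hr ÷ 15919.19 mcg/mL = 20.38329 mL/hr
Volume infused = 20.38329 mL/hr × 3.8 hr = 77.45649 mL
Volume remaining = 99 − 77.45649 = 21.54351 mL
Drug remaining = 21.54351 mL × 15919.19 mcg/mL = 342955.3 mcg = 342.9553 mg

343 mg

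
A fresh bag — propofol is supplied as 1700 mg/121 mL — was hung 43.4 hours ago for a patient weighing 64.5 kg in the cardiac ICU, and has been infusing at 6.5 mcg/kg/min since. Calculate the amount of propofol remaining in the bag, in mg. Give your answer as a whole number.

Dose = 6.5 mcg/kg/min × 64.5 kg = 419.25 mcg/min
419.25 mcg/min × 60 min/hr = 25155 mcg/hr
Concentration = 1700 mg ÷ 121 mL = 14.04959 mg/mL = 14049.59 mcg/mL
Rate = 25155 mcg/hr ÷ 14049.59 mcg/mL = 1.790444 mL/hr
Volume infused = 1.790444 mL/hr × 43.4 hr = 77.70527 mL
Volume remaining = 121 − 77.70527 = 43.29473 mL
Drug remaining = 43.29473 mL × 14049.59 mcg/mL = 608273 mcg = 608.273 mg

608 mg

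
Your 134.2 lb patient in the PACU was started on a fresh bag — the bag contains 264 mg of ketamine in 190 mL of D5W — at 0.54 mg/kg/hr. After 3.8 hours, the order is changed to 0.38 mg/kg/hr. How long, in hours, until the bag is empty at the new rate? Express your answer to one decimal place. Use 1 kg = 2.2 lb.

6.0 hours

Initial rate:
Weight = 134.2 lb ÷ 2.2 lb/kg = 61 kg
Dose = 0.54 mg/kg/hr × 61 kg = 32.94 mg/hr
Concentration = 264 mg ÷ 190 mL = 1.389474 mg/mL
Rate = 32.94 mg/hr ÷ 1.389474 mg/mL = 23.70682 mL/hr
Volume infused so far = 23.70682 mL/hr × 3.8 hr = 90.08591 mL
Volume remaining = 190 − 90.08591 = 99.91409 mL
New rate:
Dose = 0.38 mg/kg/hr × 61 kg = 23.18 mg/hr
Rate = 23.18 mg/hr ÷ 1.389474 mg/mL = 16.68258 mL/hr
Time remaining = 99.91409 mL ÷ 16.68258 mL/hr = 5.989129 hr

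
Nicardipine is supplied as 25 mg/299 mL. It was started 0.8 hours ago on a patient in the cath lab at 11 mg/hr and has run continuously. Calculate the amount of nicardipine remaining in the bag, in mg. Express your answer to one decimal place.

16.2 mg

Concentration = 25 mg ÷ 299 mL = 0.08361204 mg/mL
Rate = 11 mg/hr ÷ 0.08361204 mg/mL = 131.56 mL/hr
Volume infused = 131.56 mL/hr × 0.8 hr = 105.248 mL
Volume remaining = 299 − 105.248 = 193.752 mL
Drug remaining = 193.752 mL × 0.08361204 mg/mL = 16.2 mg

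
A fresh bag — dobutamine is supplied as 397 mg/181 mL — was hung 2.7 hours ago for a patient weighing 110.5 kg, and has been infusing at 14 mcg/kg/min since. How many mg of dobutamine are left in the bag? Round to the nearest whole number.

146 mg

Dose = 14 mcg/kg/min × 110.5 kg = 1547 mcg/min
1547 mcg/min × 60 min/hr = 92820 mcg/hr
Concentration = 397 mg ÷ 181 mL = 2.19337 mg/mL = 2193.37 mcg/mL
Rate = 92820 mcg/hr ÷ 2193.37 mcg/mL = 42.31844 mL/hr
Volume infused = 42.31844 mL/hr × 2.7 hr = 114.2598 mL
Volume remaining = 181 − 114.2598 = 66.74022 mL
Drug remaining = 66.74022 mL × 2193.37 mcg/mL = 146386 mcg = 146.386 mg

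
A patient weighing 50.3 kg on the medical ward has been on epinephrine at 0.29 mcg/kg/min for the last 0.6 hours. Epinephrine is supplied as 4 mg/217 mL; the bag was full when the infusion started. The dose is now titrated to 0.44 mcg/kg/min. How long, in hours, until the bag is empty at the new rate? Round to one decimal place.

2.6 hours

Initial rate:
Dose = 0.29 mcg/kg/min × 50.3 kg = 14.587 mcg/min
14.587 mcg/min × 60 min/hr = 875.22 mcg/hr
Concentration = 4 mg ÷ 217 mL = 0.01843318 mg/mL = 18.43318 mcg/mL
Rate = 875.22 mcg/hr ÷ 18.43318 mcg/mL = 47.48069 mL/hr
Volume infused so far = 47.48069 mL/hr × 0.6 hr = 28.48841 mL
Volume remaining = 217 − 28.48841 = 188.5116 mL
New rate:
Dose = 0.44 mcg/kg/min × 50.3 kg = 22.132 mcg/min
22.132 mcg/min × 60 min/hr = 1327.92 mcg/hr
Rate = 1327.92 mcg/hr ÷ 18.43318 mcg/mL = 72.03966 mL/hr
Time remaining = 188.5116 mL ÷ 72.03966 mL/hr = 2.616775 hr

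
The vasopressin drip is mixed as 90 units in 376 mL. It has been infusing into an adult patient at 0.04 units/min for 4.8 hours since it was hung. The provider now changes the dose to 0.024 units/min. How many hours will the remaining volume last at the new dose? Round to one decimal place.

Initial rate:
0.04 units/min × 60 min/hr = 2.4 units/hr
Concentration = 90 units ÷ 376 mL = 0.2393617 units/mL
Rate = 2.4 units/hr ÷ 0.2393617 units/mL = 10.02667 mL/hr
Volume infused so far = 10.02667 mL/hr × 4.8 hr = 48.128 mL
Volume remaining = 376 − 48.128 = 327.872 mL
New rate:
0.024 units/min × 60 min/hr = 1.44 units/hr
Rate = 1.44 units/hr ÷ 0.2393617 units/mL = 6.016 mL/hr
Time remaining = 327.872 mL ÷ 6.016 mL/hr = 54.5 hr

54.5 hours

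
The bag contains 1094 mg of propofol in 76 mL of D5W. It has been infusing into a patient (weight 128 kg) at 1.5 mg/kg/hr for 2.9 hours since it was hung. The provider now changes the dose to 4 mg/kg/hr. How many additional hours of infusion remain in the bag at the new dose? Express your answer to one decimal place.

Initial rate:
Dose = 1.5 mg/kg/hr × 128 kg = 192 mg/hr
Concentration = 1094 mg ÷ 76 mL = 14.39474 mg/mL
Rate = 192 mg/hr ÷ 14.39474 mg/mL = 13.33821 mL/hr
Volume infused so far = 13.33821 mL/hr × 2.9 hr = 38.6808 mL
Volume remaining = 76 − 38.6808 = 37.3192 mL
New rate:
Dose = 4 mg/kg/hr × 128 kg = 512 mg/hr
Rate = 512 mg/hr ÷ 14.39474 mg/mL = 35.56856 mL/hr
Time remaining = 37.3192 mL ÷ 35.56856 mL/hr = 1.049219 hr

1.0 hours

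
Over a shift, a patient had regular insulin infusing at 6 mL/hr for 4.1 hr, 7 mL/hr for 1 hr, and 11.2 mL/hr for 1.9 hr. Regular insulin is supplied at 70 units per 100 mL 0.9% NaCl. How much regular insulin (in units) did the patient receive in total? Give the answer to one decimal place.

37.0 units

Concentration = 70 units ÷ 100 mL = 0.7 units/mL
Stage 1: 6 mL/hr × 4.1 hr = 24.6 mL → 24.6 mL × 0.7 units/mL = 17.22 units
Stage 2: 7 mL/hr × 1 hr = 7 mL → 7 mL × 0.7 units/mL = 4.9 units
Stage 3: 11.2 mL/hr × 1.9 hr = 21.28 mL → 21.28 mL × 0.7 units/mL = 14.896 units
Total = 17.22 + 4.9 + 14.896 = 37.016 units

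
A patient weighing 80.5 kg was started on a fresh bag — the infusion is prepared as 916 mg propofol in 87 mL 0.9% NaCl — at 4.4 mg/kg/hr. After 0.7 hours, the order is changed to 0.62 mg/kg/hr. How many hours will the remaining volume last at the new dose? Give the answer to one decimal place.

13.4 hours

Initial rate:
Dose = 4.4 mg/kg/hr × 80.5 kg = 354.2 mg/hr
Concentration = 916 mg ÷ 87 mL = 10.52874 mg/mL
Rate = 354.2 mg/hr ÷ 10.52874 mg/mL = 33.64127 mL/hr
Volume infused so far = 33.64127 mL/hr × 0.7 hr = 23.54889 mL
Volume remaining = 87 − 23.54889 = 63.45111 mL
New rate:
Dose = 0.62 mg/kg/hr × 80.5 kg = 49.91 mg/hr
Rate = 49.91 mg/hr ÷ 10.52874 mg/mL = 4.74036 mL/hr
Time remaining = 63.45111 mL ÷ 4.74036 mL/hr = 13.38529 hr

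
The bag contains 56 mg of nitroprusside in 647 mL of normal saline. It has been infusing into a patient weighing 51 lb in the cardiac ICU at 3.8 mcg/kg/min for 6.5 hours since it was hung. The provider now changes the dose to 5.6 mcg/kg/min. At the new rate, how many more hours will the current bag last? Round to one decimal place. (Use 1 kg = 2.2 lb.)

Initial rate:
Weight = 51 lb ÷ 2.2 lb/kg = 23.18182 kg
Dose = 3.8 mcg/kg/min × 23.18182 kg = 88.09091 mcg/min
88.09091 mcg/min × 60 min/hr = 5285.455 mcg/hr
Concentration = 56 mg ÷ 647 mL = 0.08655332 mg/mL = 86.55332 mcg/mL
Rate = 5285.455 mcg/hr ÷ 86.55332 mcg/mL = 61.06588 mL/hr
Volume infused so far = 61.06588 mL/hr × 6.5 hr = 396.9282 mL
Volume remaining = 647 − 396.9282 = 250.0718 mL
New rate:
Dose = 5.6 mcg/kg/min × 23.18182 kg = 129.8182 mcg/min
129.8182 mcg/min × 60 min/hr = 7789.091 mcg/hr
Rate = 7789.091 mcg/hr ÷ 86.55332 mcg/mL = 89.99182 mL/hr
Time remaining = 250.0718 mL ÷ 89.99182 mL/hr = 2.778828 hr

2.8 hours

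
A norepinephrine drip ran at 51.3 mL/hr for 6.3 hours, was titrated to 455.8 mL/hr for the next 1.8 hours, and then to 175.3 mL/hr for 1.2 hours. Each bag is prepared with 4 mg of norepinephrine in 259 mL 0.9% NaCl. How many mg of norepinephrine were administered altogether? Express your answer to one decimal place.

Concentration = 4 mg ÷ 259 mL = 0.01544402 mg/mL
Stage 1: 51.3 mL/hr × 6.3 hr = 323.19 mL → 323.19 mL × 0.01544402 mg/mL = 4.991351 mg
Stage 2: 455.8 mL/hr × 1.8 hr = 820.44 mL → 820.44 mL × 0.01544402 mg/mL = 12.67089 mg
Stage 3: 175.3 mL/hr × 1.2 hr = 210.36 mL → 210.36 mL × 0.01544402 mg/mL = 3.248803 mg
Total = 4.991351 + 12.67089 + 3.248803 = 20.91104 mg

20.9 mg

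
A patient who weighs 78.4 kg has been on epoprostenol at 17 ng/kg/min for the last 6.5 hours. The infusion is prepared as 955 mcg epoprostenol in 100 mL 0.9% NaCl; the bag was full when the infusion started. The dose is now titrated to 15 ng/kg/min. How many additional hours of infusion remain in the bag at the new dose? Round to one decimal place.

Initial rate:
Dose = 17 ng/kg/min × 78.4 kg = 1332.8 ng/min
1332.8 ng/min × 60 min/hr = 79968 ng/hr
Concentration = 955 mcg ÷ 100 mL = 9.55 mcg/mL = 9550 ng/mL
Rate = 79968 ng/hr ÷ 9550 ng/mL = 8.373613 mL/hr
Volume infused so far = 8.373613 mL/hr × 6.5 hr = 54.42848 mL
Volume remaining = 100 − 54.42848 = 45.57152 mL
New rate:
Dose = 15 ng/kg/min × 78.4 kg = 1176 ng/min
1176 ng/min × 60 min/hr = 70560 ng/hr
Rate = 70560 ng/hr ÷ 9550 ng/mL = 7.388482 mL/hr
Time remaining = 45.57152 mL ÷ 7.388482 mL/hr = 6.167914 hr

6.2 hours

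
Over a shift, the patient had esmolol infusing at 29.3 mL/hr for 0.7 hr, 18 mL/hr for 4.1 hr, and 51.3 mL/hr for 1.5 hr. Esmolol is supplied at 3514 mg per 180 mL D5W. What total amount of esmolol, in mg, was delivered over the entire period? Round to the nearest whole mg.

3343 mg

Concentration = 3514 mg ÷ 180 mL = 19.52222 mg/mL
Stage 1: 29.3 mL/hr × 0.7 hr = 20.51 mL → 20.51 mL × 19.52222 mg/mL = 400.4008 mg
Stage 2: 18 mL/hr × 4.1 hr = 73.8 mL → 73.8 mL × 19.52222 mg/mL = 1440.74 mg
Stage 3: 51.3 mL/hr × 1.5 hr = 76.95 mL → 76.95 mL × 19.52222 mg/mL = 1502.235 mg
Total = 400.4008 + 1440.74 + 1502.235 = 3343.376 mg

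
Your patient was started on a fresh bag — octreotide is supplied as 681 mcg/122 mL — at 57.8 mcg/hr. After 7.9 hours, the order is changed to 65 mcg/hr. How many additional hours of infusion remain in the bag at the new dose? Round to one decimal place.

Initial rate:
Concentration = 681 mcg ÷ 122 mL = 5.581967 mcg/mL
Rate = 57.8 mcg/hr ÷ 5.581967 mcg/mL = 10.35477 mL/hr
Volume infused so far = 10.35477 mL/hr × 7.9 hr = 81.8027 mL
Volume remaining = 122 − 81.8027 = 40.1973 mL
New rate:
Rate = 65 mcg/hr ÷ 5.581967 mcg/mL = 11.64464 mL/hr
Time remaining = 40.1973 mL ÷ 11.64464 mL/hr = 3.452 hr

3.5 hours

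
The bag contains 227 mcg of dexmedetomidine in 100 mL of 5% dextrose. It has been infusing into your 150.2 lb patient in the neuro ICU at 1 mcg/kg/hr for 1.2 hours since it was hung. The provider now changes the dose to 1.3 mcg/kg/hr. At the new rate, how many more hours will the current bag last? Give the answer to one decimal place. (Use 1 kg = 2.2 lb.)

Initial rate:
Weight = 150.2 lb ÷ 2.2 lb/kg = 68.27273 kg
Dose = 1 mcg/kg/hr × 68.27273 kg = 68.27273 mcg/hr
Concentration = 227 mcg ÷ 100 mL = 2.27 mcg/mL
Rate = 68.27273 mcg/hr ÷ 2.27 mcg/mL = 30.07609 mL/hr
Volume infused so far = 30.07609 mL/hr × 1.2 hr = 36.09131 mL
Volume remaining = 100 − 36.09131 = 63.90869 mL
New rate:
Dose = 1.3 mcg/kg/hr × 68.27273 kg = 88.75455 mcg/hr
Rate = 88.75455 mcg/hr ÷ 2.27 mcg/mL = 39.09892 mL/hr
Time remaining = 63.90869 mL ÷ 39.09892 mL/hr = 1.634539 hr

1.6 hours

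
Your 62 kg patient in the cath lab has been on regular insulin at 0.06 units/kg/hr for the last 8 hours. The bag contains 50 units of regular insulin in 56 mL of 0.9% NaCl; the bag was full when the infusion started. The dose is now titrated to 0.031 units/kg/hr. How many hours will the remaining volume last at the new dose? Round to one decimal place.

10.5 hours

Initial rate:
Dose = 0.06 units/kg/hr × 62 kg = 3.72 units/hr
Concentration = 50 units ÷ 56 mL = 0.8928571 units/mL
Rate = 3.72 units/hr ÷ 0.8928571 units/mL = 4.1664 mL/hr
Volume infused so far = 4.1664 mL/hr × 8 hr = 33.3312 mL
Volume remaining = 56 − 33.3312 = 22.6688 mL
New rate:
Dose = 0.031 units/kg/hr × 62 kg = 1.922 units/hr
Rate = 1.922 units/hr ÷ 0.8928571 units/mL = 2.15264 mL/hr
Time remaining = 22.6688 mL ÷ 2.15264 mL/hr = 10.5307 hr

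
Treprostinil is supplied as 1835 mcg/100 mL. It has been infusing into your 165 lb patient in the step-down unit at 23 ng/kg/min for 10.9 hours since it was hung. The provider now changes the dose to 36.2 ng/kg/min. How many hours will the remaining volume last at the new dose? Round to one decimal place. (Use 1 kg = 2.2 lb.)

4.3 hours

Initial rate:
Weight = 165 lb ÷ 2.2 lb/kg = 75 kg
Dose = 23 ng/kg/min × 75 kg = 1725 ng/min
1725 ng/min × 60 min/hr = 103500 ng/hr
Concentration = 1835 mcg ÷ 100 mL = 18.35 mcg/mL = 18350 ng/mL
Rate = 103500 ng/hr ÷ 18350 ng/mL = 5.640327 mL/hr
Volume infused so far = 5.640327 mL/hr × 10.9 hr = 61.47956 mL
Volume remaining = 100 − 61.47956 = 38.52044 mL
New rate:
Dose = 36.2 ng/kg/min × 75 kg = 2715 ng/min
2715 ng/min × 60 min/hr = 162900 ng/hr
Rate = 162900 ng/hr ÷ 18350 ng/mL = 8.877384 mL/hr
Time remaining = 38.52044 mL ÷ 8.877384 mL/hr = 4.339165 hr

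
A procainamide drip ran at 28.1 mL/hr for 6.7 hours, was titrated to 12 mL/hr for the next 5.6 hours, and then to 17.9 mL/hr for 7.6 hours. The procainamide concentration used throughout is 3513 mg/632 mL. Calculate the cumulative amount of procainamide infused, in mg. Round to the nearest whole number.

2176 mg

Concentration = 3513 mg ÷ 632 mL = 5.558544 mg/mL
Stage 1: 28.1 mL/hr × 6.7 hr = 188.27 mL → 188.27 mL × 5.558544 mg/mL = 1046.507 mg
Stage 2: 12 mL/hr × 5.6 hr = 67.2 mL → 67.2 mL × 5.558544 mg/mL = 373.5342 mg
Stage 3: 17.9 mL/hr × 7.6 hr = 136.04 mL → 136.04 mL × 5.558544 mg/mL = 756.1844 mg
Total = 1046.507 + 373.5342 + 756.1844 = 2176.226 mg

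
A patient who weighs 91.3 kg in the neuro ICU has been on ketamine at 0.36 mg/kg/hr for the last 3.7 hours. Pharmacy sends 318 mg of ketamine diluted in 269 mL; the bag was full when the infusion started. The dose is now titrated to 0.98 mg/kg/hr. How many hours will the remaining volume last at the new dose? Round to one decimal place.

2.2 hours

Initial rate:
Dose = 0.36 mg/kg/hr × 91.3 kg = 32.868 mg/hr
Concentration = 318 mg ÷ 269 mL = 1.182156 mg/mL
Rate = 32.868 mg/hr ÷ 1.182156 mg/mL = 27.80343 mL/hr
Volume infused so far = 27.80343 mL/hr × 3.7 hr = 102.8727 mL
Volume remaining = 269 − 102.8727 = 166.1273 mL
New rate:
Dose = 0.98 mg/kg/hr × 91.3 kg = 89.474 mg/hr
Rate = 89.474 mg/hr ÷ 1.182156 mg/mL = 75.68713 mL/hr
Time remaining = 166.1273 mL ÷ 75.68713 mL/hr = 2.194921 hr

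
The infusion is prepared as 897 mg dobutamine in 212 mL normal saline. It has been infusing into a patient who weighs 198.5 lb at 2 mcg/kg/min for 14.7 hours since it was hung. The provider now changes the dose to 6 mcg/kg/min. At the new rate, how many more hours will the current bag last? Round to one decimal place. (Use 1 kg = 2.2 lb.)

Initial rate:
Weight = 198.5 lb ÷ 2.2 lb/kg = 90.22727 kg
Dose = 2 mcg/kg/min × 90.22727 kg = 180.4545 mcg/min
180.4545 mcg/min × 60 min/hr = 10827.27 mcg/hr
Concentration = 897 mg ÷ 212 mL = 4.231132 mg/mL = 4231.132 mcg/mL
Rate = 10827.27 mcg/hr ÷ 4231.132 mcg/mL = 2.558954 mL/hr
Volume infused so far = 2.558954 mL/hr × 14.7 hr = 37.61663 mL
Volume remaining = 212 − 37.61663 = 174.3834 mL
New rate:
Dose = 6 mcg/kg/min × 90.22727 kg = 541.3636 mcg/min
541.3636 mcg/min × 60 min/hr = 32481.82 mcg/hr
Rate = 32481.82 mcg/hr ÷ 4231.132 mcg/mL = 7.676862 mL/hr
Time remaining = 174.3834 mL ÷ 7.676862 mL/hr = 22.71545 hr

22.7 hours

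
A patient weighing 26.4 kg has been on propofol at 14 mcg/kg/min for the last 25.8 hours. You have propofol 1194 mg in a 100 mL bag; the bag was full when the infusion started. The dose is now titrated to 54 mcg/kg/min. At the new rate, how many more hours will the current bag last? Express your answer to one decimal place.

Initial rate:
Dose = 14 mcg/kg/min × 26.4 kg = 369.6 mcg/min
369.6 mcg/min × 60 min/hr = 22176 mcg/hr
Concentration = 1194 mg ÷ 100 mL = 11.94 mg/mL = 11940 mcg/mL
Rate = 22176 mcg/hr ÷ 11940 mcg/mL = 1.857286 mL/hr
Volume infused so far = 1.857286 mL/hr × 25.8 hr = 47.91799 mL
Volume remaining = 100 − 47.91799 = 52.08201 mL
New rate:
Dose = 54 mcg/kg/min × 26.4 kg = 1425.6 mcg/min
1425.6 mcg/min × 60 min/hr = 85536 mcg/hr
Rate = 85536 mcg/hr ÷ 11940 mcg/mL = 7.163819 mL/hr
Time remaining = 52.08201 mL ÷ 7.163819 mL/hr = 7.270146 hr

7.3 hours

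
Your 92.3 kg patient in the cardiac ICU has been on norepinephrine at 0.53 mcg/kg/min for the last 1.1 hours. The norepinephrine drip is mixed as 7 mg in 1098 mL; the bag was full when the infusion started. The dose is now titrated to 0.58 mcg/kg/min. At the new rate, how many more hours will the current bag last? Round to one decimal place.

1.2 hours

Initial rate:
Dose = 0.53 mcg/kg/min × 92.3 kg = 48.919 mcg/min
48.919 mcg/min × 60 min/hr = 2935.14 mcg/hr
Concentration = 7 mg ÷ 1098 mL = 0.006375228 mg/mL = 6.375228 mcg/mL
Rate = 2935.14 mcg/hr ÷ 6.375228 mcg/mL = 460.3977 mL/hr
Volume infused so far = 460.3977 mL/hr × 1.1 hr = 506.4374 mL
Volume remaining = 1098 − 506.4374 = 591.5626 mL
New rate:
Dose = 0.58 mcg/kg/min × 92.3 kg = 53.534 mcg/min
53.534 mcg/min × 60 min/hr = 3212.04 mcg/hr
Rate = 3212.04 mcg/hr ÷ 6.375228 mcg/mL = 503.8314 mL/hr
Time remaining = 591.5626 mL ÷ 503.8314 mL/hr = 1.174128 hr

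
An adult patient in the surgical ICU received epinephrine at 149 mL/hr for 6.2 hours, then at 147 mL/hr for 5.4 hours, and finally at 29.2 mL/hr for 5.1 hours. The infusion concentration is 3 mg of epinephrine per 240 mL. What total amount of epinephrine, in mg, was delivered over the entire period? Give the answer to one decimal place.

Concentration = 3 mg ÷ 240 mL = 0.0125 mg/mL
Stage 1: 149 mL/hr × 6.2 hr = 923.8 mL → 923.8 mL × 0.0125 mg/mL = 11.5475 mg
Stage 2: 147 mL/hr × 5.4 hr = 793.8 mL → 793.8 mL × 0.0125 mg/mL = 9.9225 mg
Stage 3: 29.2 mL/hr × 5.1 hr = 148.92 mL → 148.92 mL × 0.0125 mg/mL = 1.8615 mg
Total = 11.5475 + 9.9225 + 1.8615 = 23.3315 mg

23.3 mg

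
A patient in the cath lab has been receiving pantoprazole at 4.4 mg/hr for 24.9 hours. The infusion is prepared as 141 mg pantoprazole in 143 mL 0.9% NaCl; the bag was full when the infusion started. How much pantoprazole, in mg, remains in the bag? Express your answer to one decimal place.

31.4 mg

Concentration = 141 mg ÷ 143 mL = 0.986014 mg/mL
Rate = 4.4 mg/hr ÷ 0.986014 mg/mL = 4.462411 mL/hr
Volume infused = 4.462411 mL/hr × 24.9 hr = 111.114 mL
Volume remaining = 143 − 111.114 = 31.88596 mL
Drug remaining = 31.88596 mL × 0.986014 mg/mL = 31.44 mg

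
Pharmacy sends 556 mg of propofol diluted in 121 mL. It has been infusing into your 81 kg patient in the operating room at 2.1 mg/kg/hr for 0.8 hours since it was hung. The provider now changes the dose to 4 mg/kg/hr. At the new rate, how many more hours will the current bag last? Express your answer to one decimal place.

1.3 hours

Initial rate:
Dose = 2.1 mg/kg/hr × 81 kg = 170.1 mg/hr
Concentration = 556 mg ÷ 121 mL = 4.595041 mg/mL
Rate = 170.1 mg/hr ÷ 4.595041 mg/mL = 37.01817 mL/hr
Volume infused so far = 37.01817 mL/hr × 0.8 hr = 29.61453 mL
Volume remaining = 121 − 29.61453 = 91.38547 mL
New rate:
Dose = 4 mg/kg/hr × 81 kg = 324 mg/hr
Rate = 324 mg/hr ÷ 4.595041 mg/mL = 70.51079 mL/hr
Time remaining = 91.38547 mL ÷ 70.51079 mL/hr = 1.296049 hr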